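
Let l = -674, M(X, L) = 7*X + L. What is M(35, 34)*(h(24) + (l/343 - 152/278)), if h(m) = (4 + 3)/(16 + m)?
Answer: -1243341459/1907080 ≈ -651.96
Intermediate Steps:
M(X, L) = L + 7*X
h(m) = 7/(16 + m)
M(35, 34)*(h(24) + (l/343 - 152/278)) = (34 + 7*35)*(7/(16 + 24) + (-674/343 - 152/278)) = (34 + 245)*(7/40 + (-674*1/343 - 152*1/278)) = 279*(7*(1/40) + (-674/343 - 76/139)) = 279*(7/40 - 119754/47677) = 279*(-4456421/1907080) = -1243341459/1907080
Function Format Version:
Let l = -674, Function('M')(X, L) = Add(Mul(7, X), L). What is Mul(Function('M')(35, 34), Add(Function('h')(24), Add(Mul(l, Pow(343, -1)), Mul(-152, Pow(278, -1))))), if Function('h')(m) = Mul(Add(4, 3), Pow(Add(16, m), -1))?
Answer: Rational(-1243341459, 1907080) ≈ -651.96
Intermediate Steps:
Function('M')(X, L) = Add(L, Mul(7, X))
Function('h')(m) = Mul(7, Pow(Add(16, m), -1))
Mul(Function('M')(35, 34), Add(Function('h')(24), Add(Mul(l, Pow(343, -1)), Mul(-152, Pow(278, -1))))) = Mul(Add(34, Mul(7, 35)), Add(Mul(7, Pow(Add(16, 24), -1)), Add(Mul(-674, Pow(343, -1)), Mul(-152, Pow(278, -1))))) = Mul(Add(34, 245), Add(Mul(7, Pow(40, -1)), Add(Mul(-674, Rational(1, 343)), Mul(-152, Rational(1, 278))))) = Mul(279, Add(Mul(7, Rational(1, 40)), Add(Rational(-674, 343), Rational(-76, 139)))) = Mul(279, Add(Rational(7, 40), Rational(-119754, 47677))) = Mul(279, Rational(-4456421, 1907080)) = Rational(-1243341459, 1907080)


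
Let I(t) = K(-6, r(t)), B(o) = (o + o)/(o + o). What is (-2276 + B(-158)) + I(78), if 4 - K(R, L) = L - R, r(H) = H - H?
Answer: -2277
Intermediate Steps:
r(H) = 0
K(R, L) = 4 + R - L (K(R, L) = 4 - (L - R) = 4 + (R - L) = 4 + R - L)
B(o) = 1 (B(o) = (2*o)/((2*o)) = (2*o)*(1/(2*o)) = 1)
I(t) = -2 (I(t) = 4 - 6 - 1*0 = 4 - 6 + 0 = -2)
(-2276 + B(-158)) + I(78) = (-2276 + 1) - 2 = -2275 - 2 = -2277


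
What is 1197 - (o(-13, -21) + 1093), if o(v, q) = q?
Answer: 125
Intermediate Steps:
1197 - (o(-13, -21) + 1093) = 1197 - (-21 + 1093) = 1197 - 1*1072 = 1197 - 1072 = 125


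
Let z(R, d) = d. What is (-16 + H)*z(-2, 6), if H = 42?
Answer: 156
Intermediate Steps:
(-16 + H)*z(-2, 6) = (-16 + 42)*6 = 26*6 = 156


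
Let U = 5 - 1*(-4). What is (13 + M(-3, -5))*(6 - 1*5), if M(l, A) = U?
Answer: 22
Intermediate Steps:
U = 9 (U = 5 + 4 = 9)
M(l, A) = 9
(13 + M(-3, -5))*(6 - 1*5) = (13 + 9)*(6 - 1*5) = 22*(6 - 5) = 22*1 = 22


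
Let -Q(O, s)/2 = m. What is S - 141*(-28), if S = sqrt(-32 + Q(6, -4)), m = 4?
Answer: 3948 + 2*I*sqrt(10) ≈ 3948.0 + 6.3246*I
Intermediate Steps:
Q(O, s) = -8 (Q(O, s) = -2*4 = -8)
S = 2*I*sqrt(10) (S = sqrt(-32 - 8) = sqrt(-40) = 2*I*sqrt(10) ≈ 6.3246*I)
S - 141*(-28) = 2*I*sqrt(10) - 141*(-28) = 2*I*sqrt(10) + 3948 = 3948 + 2*I*sqrt(10)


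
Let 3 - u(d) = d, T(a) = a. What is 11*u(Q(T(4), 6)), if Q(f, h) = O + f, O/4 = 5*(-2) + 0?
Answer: 429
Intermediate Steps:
O = -40 (O = 4*(5*(-2) + 0) = 4*(-10 + 0) = 4*(-10) = -40)
Q(f, h) = -40 + f
u(d) = 3 - d
11*u(Q(T(4), 6)) = 11*(3 - (-40 + 4)) = 11*(3 - 1*(-36)) = 11*(3 + 36) = 11*39 = 429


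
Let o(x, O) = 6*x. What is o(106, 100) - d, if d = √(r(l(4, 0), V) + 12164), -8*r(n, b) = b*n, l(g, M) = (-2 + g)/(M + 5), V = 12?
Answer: 636 - √304085/5 ≈ 525.71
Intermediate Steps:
l(g, M) = (-2 + g)/(5 + M)
r(n, b) = -b*n/8
d = √304085/5 (d = √(-⅛*12*(-2 + 4)/(5 + 0) + 12164) = √(-⅛*12*2/5 + 12164) = √(-⅛*12*(⅕)*2 + 12164) = √(-⅛*12*⅖ + 12164) = √(-⅗ + 12164) = √(60817/5) = √304085/5 ≈ 110.29)
o(106, 100) - d = 6*106 - √304085/5 = 636 - √304085/5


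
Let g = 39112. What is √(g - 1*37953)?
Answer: √1159 ≈ 34.044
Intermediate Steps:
√(g - 1*37953) = √(39112 - 1*37953) = √(39112 - 37953) = √1159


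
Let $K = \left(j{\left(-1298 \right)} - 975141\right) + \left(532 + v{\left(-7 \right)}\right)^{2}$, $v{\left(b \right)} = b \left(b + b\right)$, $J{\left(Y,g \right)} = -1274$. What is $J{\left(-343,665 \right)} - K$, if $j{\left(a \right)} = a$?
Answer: $578265$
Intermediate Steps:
$v{\left(b \right)} = 2 b^{2}$ ($v{\left(b \right)} = b 2 b = 2 b^{2}$)
$K = -579539$ ($K = \left(-1298 - 975141\right) + \left(532 + 2 \left(-7\right)^{2}\right)^{2} = -976439 + \left(532 + 2 \cdot 49\right)^{2} = -976439 + \left(532 + 98\right)^{2} = -976439 + 630^{2} = -976439 + 396900 = -579539$)
$J{\left(-343,665 \right)} - K = -1274 - -579539 = -1274 + 579539 = 578265$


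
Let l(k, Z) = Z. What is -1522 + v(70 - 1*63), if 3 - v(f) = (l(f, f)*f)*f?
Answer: -1862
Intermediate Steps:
v(f) = 3 - f³ (v(f) = 3 - f*f*f = 3 - f²*f = 3 - f³)
-1522 + v(70 - 1*63) = -1522 + (3 - (70 - 1*63)³) = -1522 + (3 - (70 - 63)³) = -1522 + (3 - 1*7³) = -1522 + (3 - 1*343) = -1522 + (3 - 343) = -1522 - 340 = -1862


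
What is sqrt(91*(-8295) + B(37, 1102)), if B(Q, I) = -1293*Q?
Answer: I*sqrt(802686) ≈ 895.93*I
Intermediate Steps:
sqrt(91*(-8295) + B(37, 1102)) = sqrt(91*(-8295) - 1293*37) = sqrt(-754845 - 47841) = sqrt(-802686) = I*sqrt(802686)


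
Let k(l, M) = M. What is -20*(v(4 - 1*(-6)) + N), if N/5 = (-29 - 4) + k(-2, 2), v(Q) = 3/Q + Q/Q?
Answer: 3074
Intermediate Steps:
v(Q) = 1 + 3/Q (v(Q) = 3/Q + 1 = 1 + 3/Q)
N = -155 (N = 5*((-29 - 4) + 2) = 5*(-33 + 2) = 5*(-31) = -155)
-20*(v(4 - 1*(-6)) + N) = -20*((3 + (4 - 1*(-6)))/(4 - 1*(-6)) - 155) = -20*((3 + (4 + 6))/(4 + 6) - 155) = -20*((3 + 10)/10 - 155) = -20*((1/10)*13 - 155) = -20*(13/10 - 155) = -20*(-1537/10) = 3074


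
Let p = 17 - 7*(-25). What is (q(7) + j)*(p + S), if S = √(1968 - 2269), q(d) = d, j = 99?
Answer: 20352 + 106*I*√301 ≈ 20352.0 + 1839.0*I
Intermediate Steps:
p = 192 (p = 17 + 175 = 192)
S = I*√301 (S = √(-301) = I*√301 ≈ 17.349*I)
(q(7) + j)*(p + S) = (7 + 99)*(192 + I*√301) = 106*(192 + I*√301) = 20352 + 106*I*√301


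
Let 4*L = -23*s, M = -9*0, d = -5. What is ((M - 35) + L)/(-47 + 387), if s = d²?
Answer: -143/272 ≈ -0.52573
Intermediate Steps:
M = 0
s = 25 (s = (-5)² = 25)
L = -575/4 (L = (-23*25)/4 = (¼)*(-575) = -575/4 ≈ -143.75)
((M - 35) + L)/(-47 + 387) = ((0 - 35) - 575/4)/(-47 + 387) = (-35 - 575/4)/340 = -715/4*1/340 = -143/272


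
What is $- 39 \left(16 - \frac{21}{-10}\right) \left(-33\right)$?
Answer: $\frac{232947}{10} \approx 23295.0$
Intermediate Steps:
$- 39 \left(16 - \frac{21}{-10}\right) \left(-33\right) = - 39 \left(16 - - \frac{21}{10}\right) \left(-33\right) = - 39 \left(16 + \frac{21}{10}\right) \left(-33\right) = \left(-39\right) \frac{181}{10} \left(-33\right) = \left(- \frac{7059}{10}\right) \left(-33\right) = \frac{232947}{10}$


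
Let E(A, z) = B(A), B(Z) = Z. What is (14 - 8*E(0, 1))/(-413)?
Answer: -2/59 ≈ -0.033898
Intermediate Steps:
E(A, z) = A
(14 - 8*E(0, 1))/(-413) = (14 - 8*0)/(-413) = (14 + 0)*(-1/413) = 14*(-1/413) = -2/59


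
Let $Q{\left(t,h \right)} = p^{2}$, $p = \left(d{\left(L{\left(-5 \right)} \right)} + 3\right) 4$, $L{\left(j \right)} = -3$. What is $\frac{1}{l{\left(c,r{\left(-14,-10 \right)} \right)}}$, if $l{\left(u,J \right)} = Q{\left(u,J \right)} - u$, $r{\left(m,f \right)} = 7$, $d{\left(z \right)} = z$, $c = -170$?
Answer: $\frac{1}{170} \approx 0.0058824$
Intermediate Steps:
$p = 0$ ($p = \left(-3 + 3\right) 4 = 0 \cdot 4 = 0$)
$Q{\left(t,h \right)} = 0$ ($Q{\left(t,h \right)} = 0^{2} = 0$)
$l{\left(u,J \right)} = - u$ ($l{\left(u,J \right)} = 0 - u = - u$)
$\frac{1}{l{\left(c,r{\left(-14,-10 \right)} \right)}} = \frac{1}{\left(-1\right) \left(-170\right)} = \frac{1}{170}$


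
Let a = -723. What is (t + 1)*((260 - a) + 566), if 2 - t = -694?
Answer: 1079653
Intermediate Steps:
t = 696 (t = 2 - 1*(-694) = 2 + 694 = 696)
(t + 1)*((260 - a) + 566) = (696 + 1)*((260 - 1*(-723)) + 566) = 697*((260 + 723) + 566) = 697*(983 + 566) = 697*1549 = 1079653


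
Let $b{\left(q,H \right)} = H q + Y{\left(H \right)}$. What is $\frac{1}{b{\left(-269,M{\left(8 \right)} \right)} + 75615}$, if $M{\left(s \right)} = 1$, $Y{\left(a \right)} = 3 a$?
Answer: $\frac{1}{75349} \approx 1.3272 \cdot 10^{-5}$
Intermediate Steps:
$b{\left(q,H \right)} = 3 H + H q$ ($b{\left(q,H \right)} = H q + 3 H = 3 H + H q$)
$\frac{1}{b{\left(-269,M{\left(8 \right)} \right)} + 75615} = \frac{1}{1 \left(3 - 269\right) + 75615} = \frac{1}{1 \left(-266\right) + 75615} = \frac{1}{-266 + 75615} = \frac{1}{75349}$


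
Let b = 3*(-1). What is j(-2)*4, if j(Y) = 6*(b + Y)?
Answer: -120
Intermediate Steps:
b = -3
j(Y) = -18 + 6*Y (j(Y) = 6*(-3 + Y) = -18 + 6*Y)
j(-2)*4 = (-18 + 6*(-2))*4 = (-18 - 12)*4 = -30*4 = -120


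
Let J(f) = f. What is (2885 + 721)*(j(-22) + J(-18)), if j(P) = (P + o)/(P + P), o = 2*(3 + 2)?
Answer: -703170/11 ≈ -63925.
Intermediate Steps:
o = 10 (o = 2*5 = 10)
j(P) = (10 + P)/(2*P) (j(P) = (P + 10)/(P + P) = (10 + P)/((2*P)) = (10 + P)*(1/(2*P)) = (10 + P)/(2*P))
(2885 + 721)*(j(-22) + J(-18)) = (2885 + 721)*((½)*(10 - 22)/(-22) - 18) = 3606*((½)*(-1/22)*(-12) - 18) = 3606*(3/11 - 18) = 3606*(-195/11) = -703170/11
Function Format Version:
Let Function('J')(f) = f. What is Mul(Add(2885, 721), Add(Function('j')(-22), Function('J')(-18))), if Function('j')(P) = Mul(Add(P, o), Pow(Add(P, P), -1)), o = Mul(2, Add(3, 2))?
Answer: Rational(-703170, 11) ≈ -63925.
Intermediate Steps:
o = 10 (o = Mul(2, 5) = 10)
Function('j')(P) = Mul(Rational(1, 2), Pow(P, -1), Add(10, P)) (Function('j')(P) = Mul(Add(P, 10), Pow(Add(P, P), -1)) = Mul(Add(10, P), Pow(Mul(2, P), -1)) = Mul(Add(10, P), Mul(Rational(1, 2), Pow(P, -1))) = Mul(Rational(1, 2), Pow(P, -1), Add(10, P)))
Mul(Add(2885, 721), Add(Function('j')(-22), Function('J')(-18))) = Mul(Add(2885, 721), Add(Mul(Rational(1, 2), Pow(-22, -1), Add(10, -22)), -18)) = Mul(3606, Add(Mul(Rational(1, 2), Rational(-1, 22), -12), -18)) = Mul(3606, Add(Rational(3, 11), -18)) = Mul(3606, Rational(-195, 11)) = Rational(-703170, 11)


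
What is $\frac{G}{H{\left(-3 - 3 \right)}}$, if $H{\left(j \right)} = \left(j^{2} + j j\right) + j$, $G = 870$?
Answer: $\frac{145}{11} \approx 13.182$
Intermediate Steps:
$H{\left(j \right)} = j + 2 j^{2}$ ($H{\left(j \right)} = \left(j^{2} + j^{2}\right) + j = 2 j^{2} + j = j + 2 j^{2}$)
$\frac{G}{H{\left(-3 - 3 \right)}} = \frac{870}{\left(-3 - 3\right) \left(1 + 2 \left(-3 - 3\right)\right)} = \frac{870}{\left(-6\right) \left(1 + 2 \left(-6\right)\right)} = \frac{870}{\left(-6\right) \left(1 - 12\right)} = \frac{870}{\left(-6\right) \left(-11\right)} = \frac{870}{66} = 870 \cdot \frac{1}{66} = \frac{145}{11}$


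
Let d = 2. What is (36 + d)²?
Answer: 1444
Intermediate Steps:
(36 + d)² = (36 + 2)² = 38² = 1444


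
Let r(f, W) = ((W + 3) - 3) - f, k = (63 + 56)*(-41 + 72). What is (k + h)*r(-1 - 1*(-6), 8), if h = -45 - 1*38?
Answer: 10818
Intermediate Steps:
k = 3689 (k = 119*31 = 3689)
h = -83 (h = -45 - 38 = -83)
r(f, W) = W - f (r(f, W) = ((3 + W) - 3) - f = W - f)
(k + h)*r(-1 - 1*(-6), 8) = (3689 - 83)*(8 - (-1 - 1*(-6))) = 3606*(8 - (-1 + 6)) = 3606*(8 - 1*5) = 3606*(8 - 5) = 3606*3 = 10818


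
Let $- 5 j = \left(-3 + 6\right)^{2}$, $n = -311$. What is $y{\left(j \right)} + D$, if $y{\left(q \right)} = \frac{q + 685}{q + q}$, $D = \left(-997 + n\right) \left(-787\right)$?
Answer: $\frac{9262856}{9} \approx 1.0292 \cdot 10^{6}$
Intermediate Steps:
$j = - \frac{9}{5}$ ($j = - \frac{\left(-3 + 6\right)^{2}}{5} = - \frac{3^{2}}{5} = \left(- \frac{1}{5}\right) 9 = - \frac{9}{5} \approx -1.8$)
$D = 1029396$ ($D = \left(-997 - 311\right) \left(-787\right) = \left(-1308\right) \left(-787\right) = 1029396$)
$y{\left(q \right)} = \frac{685 + q}{2 q}$
$y{\left(j \right)} + D = \frac{685 - \frac{9}{5}}{2 \left(- \frac{9}{5}\right)} + 1029396 = \frac{1}{2} \left(- \frac{5}{9}\right) \frac{3416}{5} + 1029396 = - \frac{1708}{9} + 1029396 = \frac{9262856}{9}$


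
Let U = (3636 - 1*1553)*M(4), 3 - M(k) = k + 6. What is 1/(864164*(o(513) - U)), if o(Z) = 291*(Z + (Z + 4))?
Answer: 1/271616251004 ≈ 3.6817e-12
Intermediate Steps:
o(Z) = 1164 + 582*Z (o(Z) = 291*(Z + (4 + Z)) = 291*(4 + 2*Z) = 1164 + 582*Z)
M(k) = -3 - k (M(k) = 3 - (k + 6) = 3 - (6 + k) = 3 + (-6 - k) = -3 - k)
U = -14581 (U = (3636 - 1*1553)*(-3 - 1*4) = (3636 - 1553)*(-3 - 4) = 2083*(-7) = -14581)
1/(864164*(o(513) - U)) = 1/(864164*((1164 + 582*513) - 1*(-14581))) = 1/(864164*((1164 + 298566) + 14581)) = 1/(864164*(299730 + 14581)) = (1/864164)/314311 = (1/864164)*(1/314311) = 1/271616251004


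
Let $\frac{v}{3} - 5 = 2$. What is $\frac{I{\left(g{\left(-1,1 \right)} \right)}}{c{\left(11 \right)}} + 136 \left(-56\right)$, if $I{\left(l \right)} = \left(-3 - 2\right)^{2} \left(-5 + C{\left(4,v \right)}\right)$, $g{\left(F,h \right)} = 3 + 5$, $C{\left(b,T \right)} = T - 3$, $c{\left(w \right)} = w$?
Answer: $- \frac{83451}{11} \approx -7586.5$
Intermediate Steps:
$v = 21$ ($v = 15 + 3 \cdot 2 = 15 + 6 = 21$)
$C{\left(b,T \right)} = -3 + T$
$g{\left(F,h \right)} = 8$
$I{\left(l \right)} = 325$ ($I{\left(l \right)} = \left(-3 - 2\right)^{2} \left(-5 + \left(-3 + 21\right)\right) = \left(-5\right)^{2} \left(-5 + 18\right) = 25 \cdot 13 = 325$)
$\frac{I{\left(g{\left(-1,1 \right)} \right)}}{c{\left(11 \right)}} + 136 \left(-56\right) = \frac{325}{11} + 136 \left(-56\right) = 325 \cdot \frac{1}{11} - 7616 = \frac{325}{11} - 7616 = - \frac{83451}{11}$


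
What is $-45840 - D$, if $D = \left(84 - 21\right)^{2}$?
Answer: $-49809$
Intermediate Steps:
$D = 3969$ ($D = 63^{2} = 3969$)
$-45840 - D = -45840 - 3969 = -49809$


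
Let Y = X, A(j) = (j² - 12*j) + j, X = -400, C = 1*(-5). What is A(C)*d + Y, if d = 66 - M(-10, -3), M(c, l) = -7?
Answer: 5440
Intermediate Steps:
C = -5
A(j) = j² - 11*j
Y = -400
d = 73 (d = 66 - 1*(-7) = 66 + 7 = 73)
A(C)*d + Y = -5*(-11 - 5)*73 - 400 = -5*(-16)*73 - 400 = 80*73 - 400 = 5840 - 400 = 5440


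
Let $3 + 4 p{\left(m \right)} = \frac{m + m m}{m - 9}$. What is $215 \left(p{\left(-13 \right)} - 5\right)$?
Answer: $- \frac{71165}{44} \approx -1617.4$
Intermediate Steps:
$p{\left(m \right)} = - \frac{3}{4} + \frac{m + m^{2}}{4 \left(-9 + m\right)}$ ($p{\left(m \right)} = - \frac{3}{4} + \frac{\left(m + m m\right) \frac{1}{m - 9}}{4} = - \frac{3}{4} + \frac{\left(m + m^{2}\right) \frac{1}{-9 + m}}{4} = - \frac{3}{4} + \frac{\frac{1}{-9 + m} \left(m + m^{2}\right)}{4} = - \frac{3}{4} + \frac{m + m^{2}}{4 \left(-9 + m\right)}$)
$215 \left(p{\left(-13 \right)} - 5\right) = 215 \left(\frac{27 + \left(-13\right)^{2} - -26}{4 \left(-9 - 13\right)} - 5\right) = 215 \left(\frac{27 + 169 + 26}{4 \left(-22\right)} - 5\right) = 215 \left(\frac{1}{4} \left(- \frac{1}{22}\right) 222 - 5\right) = 215 \left(- \frac{111}{44} - 5\right) = 215 \left(- \frac{331}{44}\right) = - \frac{71165}{44}$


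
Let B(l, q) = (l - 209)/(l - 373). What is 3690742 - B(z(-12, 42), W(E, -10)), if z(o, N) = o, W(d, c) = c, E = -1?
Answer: 1420935449/385 ≈ 3.6907e+6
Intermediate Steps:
B(l, q) = (-209 + l)/(-373 + l)
3690742 - B(z(-12, 42), W(E, -10)) = 3690742 - (-209 - 12)/(-373 - 12) = 3690742 - (-221)/(-385) = 3690742 - (-1)*(-221)/385 = 3690742 - 1*221/385 = 3690742 - 221/385 = 1420935449/385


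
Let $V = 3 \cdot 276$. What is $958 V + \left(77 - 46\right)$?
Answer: $793255$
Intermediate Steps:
$V = 828$
$958 V + \left(77 - 46\right) = 958 \cdot 828 + \left(77 - 46\right) = 793224 + 31 = 793255$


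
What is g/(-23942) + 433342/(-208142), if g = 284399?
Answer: -34785225411/2491667882 ≈ -13.961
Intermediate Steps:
g/(-23942) + 433342/(-208142) = 284399/(-23942) + 433342/(-208142) = 284399*(-1/23942) + 433342*(-1/208142) = -284399/23942 - 216671/104071 = -34785225411/2491667882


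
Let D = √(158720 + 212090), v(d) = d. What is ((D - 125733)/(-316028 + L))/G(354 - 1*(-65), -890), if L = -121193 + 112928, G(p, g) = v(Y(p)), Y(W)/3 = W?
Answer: 41911/135878767 - √370810/407636301 ≈ 0.00030695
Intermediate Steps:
Y(W) = 3*W
G(p, g) = 3*p
D = √370810 ≈ 608.94
L = -8265
((D - 125733)/(-316028 + L))/G(354 - 1*(-65), -890) = ((√370810 - 125733)/(-316028 - 8265))/((3*(354 - 1*(-65)))) = ((-125733 + √370810)/(-324293))/((3*(354 + 65))) = ((-125733 + √370810)*(-1/324293))/((3*419)) = (125733/324293 - √370810/324293)/1257 = (125733/324293 - √370810/324293)*(1/1257) = 41911/135878767 - √370810/407636301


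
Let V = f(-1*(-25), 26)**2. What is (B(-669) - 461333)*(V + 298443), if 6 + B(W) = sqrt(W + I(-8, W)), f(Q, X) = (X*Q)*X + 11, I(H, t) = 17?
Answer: -132072296847396 + 572560728*I*sqrt(163) ≈ -1.3207e+14 + 7.31e+9*I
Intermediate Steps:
f(Q, X) = 11 + Q*X**2 (f(Q, X) = (Q*X)*X + 11 = Q*X**2 + 11 = 11 + Q*X**2)
B(W) = -6 + sqrt(17 + W) (B(W) = -6 + sqrt(W + 17) = -6 + sqrt(17 + W))
V = 285981921 (V = (11 - 1*(-25)*26**2)**2 = (11 + 25*676)**2 = (11 + 16900)**2 = 16911**2 = 285981921)
(B(-669) - 461333)*(V + 298443) = ((-6 + sqrt(17 - 669)) - 461333)*(285981921 + 298443) = ((-6 + sqrt(-652)) - 461333)*286280364 = ((-6 + 2*I*sqrt(163)) - 461333)*286280364 = (-461339 + 2*I*sqrt(163))*286280364 = -132072296847396 + 572560728*I*sqrt(163)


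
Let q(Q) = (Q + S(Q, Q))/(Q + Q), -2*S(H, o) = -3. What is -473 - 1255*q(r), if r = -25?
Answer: -21257/20 ≈ -1062.8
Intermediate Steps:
S(H, o) = 3/2 (S(H, o) = -½*(-3) = 3/2)
q(Q) = (3/2 + Q)/(2*Q) (q(Q) = (Q + 3/2)/(Q + Q) = (3/2 + Q)/((2*Q)) = (3/2 + Q)*(1/(2*Q)) = (3/2 + Q)/(2*Q))
-473 - 1255*q(r) = -473 - 1255*(3 + 2*(-25))/(4*(-25)) = -473 - 1255*(-1)*(3 - 50)/(4*25) = -473 - 1255*(-1)*(-47)/(4*25) = -473 - 1255*47/100 = -473 - 11797/20 = -21257/20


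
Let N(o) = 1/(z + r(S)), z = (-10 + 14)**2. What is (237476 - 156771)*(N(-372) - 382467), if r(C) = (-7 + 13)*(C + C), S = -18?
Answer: -1234679985541/40 ≈ -3.0867e+10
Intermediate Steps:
r(C) = 12*C (r(C) = 6*(2*C) = 12*C)
z = 16 (z = 4**2 = 16)
N(o) = -1/200 (N(o) = 1/(16 + 12*(-18)) = 1/(16 - 216) = 1/(-200) = -1/200)
(237476 - 156771)*(N(-372) - 382467) = (237476 - 156771)*(-1/200 - 382467) = 80705*(-76493401/200) = -1234679985541/40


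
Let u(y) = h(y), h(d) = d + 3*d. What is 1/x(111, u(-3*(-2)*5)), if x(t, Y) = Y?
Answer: 1/120 ≈ 0.0083333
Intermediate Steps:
h(d) = 4*d
u(y) = 4*y
1/x(111, u(-3*(-2)*5)) = 1/(4*(-3*(-2)*5)) = 1/(4*(6*5)) = 1/(4*30) = 1/120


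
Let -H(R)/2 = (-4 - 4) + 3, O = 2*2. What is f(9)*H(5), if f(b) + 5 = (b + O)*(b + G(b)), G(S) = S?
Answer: 2290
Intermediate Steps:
O = 4
H(R) = 10 (H(R) = -2*((-4 - 4) + 3) = -2*(-8 + 3) = -2*(-5) = 10)
f(b) = -5 + 2*b*(4 + b) (f(b) = -5 + (b + 4)*(b + b) = -5 + (4 + b)*(2*b) = -5 + 2*b*(4 + b))
f(9)*H(5) = (-5 + 2*9² + 8*9)*10 = (-5 + 2*81 + 72)*10 = (-5 + 162 + 72)*10 = 229*10 = 2290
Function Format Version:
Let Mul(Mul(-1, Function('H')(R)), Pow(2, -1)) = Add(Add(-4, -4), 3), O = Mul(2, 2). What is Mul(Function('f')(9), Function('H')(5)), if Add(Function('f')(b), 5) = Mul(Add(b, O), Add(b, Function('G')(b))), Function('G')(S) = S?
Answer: 2290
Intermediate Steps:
O = 4
Function('H')(R) = 10 (Function('H')(R) = Mul(-2, Add(Add(-4, -4), 3)) = Mul(-2, Add(-8, 3)) = Mul(-2, -5) = 10)
Function('f')(b) = Add(-5, Mul(2, b, Add(4, b))) (Function('f')(b) = Add(-5, Mul(Add(b, 4), Add(b, b))) = Add(-5, Mul(Add(4, b), Mul(2, b))) = Add(-5, Mul(2, b, Add(4, b))))
Mul(Function('f')(9), Function('H')(5)) = Mul(Add(-5, Mul(2, Pow(9, 2)), Mul(8, 9)), 10) = Mul(Add(-5, Mul(2, 81), 72), 10) = Mul(Add(-5, 162, 72), 10) = Mul(229, 10) = 2290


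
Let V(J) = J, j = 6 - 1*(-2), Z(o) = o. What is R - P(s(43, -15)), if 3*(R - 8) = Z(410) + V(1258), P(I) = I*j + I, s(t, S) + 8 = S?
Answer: 771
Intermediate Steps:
s(t, S) = -8 + S
j = 8 (j = 6 + 2 = 8)
P(I) = 9*I (P(I) = I*8 + I = 8*I + I = 9*I)
R = 564 (R = 8 + (410 + 1258)/3 = 8 + (1/3)*1668 = 8 + 556 = 564)
R - P(s(43, -15)) = 564 - 9*(-8 - 15) = 564 - 9*(-23) = 564 - 1*(-207) = 564 + 207 = 771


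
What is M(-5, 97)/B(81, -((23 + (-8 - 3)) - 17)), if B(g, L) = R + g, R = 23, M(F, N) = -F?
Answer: 5/104 ≈ 0.048077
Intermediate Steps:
B(g, L) = 23 + g
M(-5, 97)/B(81, -((23 + (-8 - 3)) - 17)) = (-1*(-5))/(23 + 81) = 5/104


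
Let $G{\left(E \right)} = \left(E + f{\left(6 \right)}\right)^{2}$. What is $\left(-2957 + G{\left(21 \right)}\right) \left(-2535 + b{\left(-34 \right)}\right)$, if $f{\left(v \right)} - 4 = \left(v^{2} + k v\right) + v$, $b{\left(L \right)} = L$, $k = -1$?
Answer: $-1962716$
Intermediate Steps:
$f{\left(v \right)} = 4 + v^{2}$ ($f{\left(v \right)} = 4 + \left(\left(v^{2} - v\right) + v\right) = 4 + v^{2}$)
$G{\left(E \right)} = \left(40 + E\right)^{2}$ ($G{\left(E \right)} = \left(E + \left(4 + 6^{2}\right)\right)^{2} = \left(E + \left(4 + 36\right)\right)^{2} = \left(E + 40\right)^{2} = \left(40 + E\right)^{2}$)
$\left(-2957 + G{\left(21 \right)}\right) \left(-2535 + b{\left(-34 \right)}\right) = \left(-2957 + \left(40 + 21\right)^{2}\right) \left(-2535 - 34\right) = \left(-2957 + 61^{2}\right) \left(-2569\right) = \left(-2957 + 3721\right) \left(-2569\right) = 764 \left(-2569\right) = -1962716$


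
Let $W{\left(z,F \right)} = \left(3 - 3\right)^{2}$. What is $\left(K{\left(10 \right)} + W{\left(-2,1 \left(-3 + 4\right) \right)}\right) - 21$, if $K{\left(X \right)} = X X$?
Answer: $79$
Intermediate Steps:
$W{\left(z,F \right)} = 0$ ($W{\left(z,F \right)} = 0^{2} = 0$)
$K{\left(X \right)} = X^{2}$
$\left(K{\left(10 \right)} + W{\left(-2,1 \left(-3 + 4\right) \right)}\right) - 21 = \left(10^{2} + 0\right) - 21 = \left(100 + 0\right) - 21 = 100 - 21 = 79$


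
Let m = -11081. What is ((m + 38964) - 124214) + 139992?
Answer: 43661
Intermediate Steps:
((m + 38964) - 124214) + 139992 = ((-11081 + 38964) - 124214) + 139992 = (27883 - 124214) + 139992 = -96331 + 139992 = 43661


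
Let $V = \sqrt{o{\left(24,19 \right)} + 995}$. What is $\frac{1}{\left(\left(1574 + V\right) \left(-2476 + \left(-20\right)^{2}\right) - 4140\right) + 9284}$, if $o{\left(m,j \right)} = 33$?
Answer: $- \frac{203905}{664959081292} + \frac{519 \sqrt{257}}{1329918162584} \approx -3.0039 \cdot 10^{-7}$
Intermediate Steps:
$V = 2 \sqrt{257}$ ($V = \sqrt{33 + 995} = \sqrt{1028} = 2 \sqrt{257} \approx 32.062$)
$\frac{1}{\left(\left(1574 + V\right) \left(-2476 + \left(-20\right)^{2}\right) - 4140\right) + 9284} = \frac{1}{\left(\left(1574 + 2 \sqrt{257}\right) \left(-2476 + \left(-20\right)^{2}\right) - 4140\right) + 9284} = \frac{1}{\left(\left(1574 + 2 \sqrt{257}\right) \left(-2476 + 400\right) - 4140\right) + 9284} = \frac{1}{\left(\left(1574 + 2 \sqrt{257}\right) \left(-2076\right) - 4140\right) + 9284} = \frac{1}{\left(\left(-3267624 - 4152 \sqrt{257}\right) - 4140\right) + 9284} = \frac{1}{\left(-3271764 - 4152 \sqrt{257}\right) + 9284} = \frac{1}{-3262480 - 4152 \sqrt{257}}$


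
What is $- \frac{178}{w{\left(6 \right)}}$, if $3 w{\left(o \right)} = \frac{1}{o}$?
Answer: $-3204$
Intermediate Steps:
$w{\left(o \right)} = \frac{1}{3 o}$
$- \frac{178}{w{\left(6 \right)}} = - \frac{178}{\frac{1}{3} \cdot \frac{1}{6}} = - 178 \frac{1}{\frac{1}{18}} = \left(-178\right) 18 = -3204$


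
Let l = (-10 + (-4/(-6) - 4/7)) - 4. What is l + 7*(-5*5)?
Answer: -3967/21 ≈ -188.90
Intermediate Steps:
l = -292/21 (l = (-10 + (-4*(-⅙) - 4*⅐)) - 4 = (-10 + (⅔ - 4/7)) - 4 = (-10 + 2/21) - 4 = -208/21 - 4 = -292/21 ≈ -13.905)
l + 7*(-5*5) = -292/21 + 7*(-5*5) = -292/21 + 7*(-25) = -292/21 - 175 = -3967/21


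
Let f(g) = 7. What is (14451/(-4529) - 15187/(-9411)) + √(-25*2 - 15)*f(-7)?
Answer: -67216438/42622419 + 7*I*√65 ≈ -1.577 + 56.436*I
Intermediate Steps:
(14451/(-4529) - 15187/(-9411)) + √(-25*2 - 15)*f(-7) = (14451/(-4529) - 15187/(-9411)) + √(-25*2 - 15)*7 = (14451*(-1/4529) - 15187*(-1/9411)) + √(-50 - 15)*7 = (-14451/4529 + 15187/9411) + √(-65)*7 = -67216438/42622419 + (I*√65)*7 = -67216438/42622419 + 7*I*√65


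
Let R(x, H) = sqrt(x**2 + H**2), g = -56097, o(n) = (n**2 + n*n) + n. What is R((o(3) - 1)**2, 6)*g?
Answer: -112194*sqrt(40009) ≈ -2.2441e+7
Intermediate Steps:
o(n) = n + 2*n**2 (o(n) = (n**2 + n**2) + n = 2*n**2 + n = n + 2*n**2)
R(x, H) = sqrt(H**2 + x**2)
R((o(3) - 1)**2, 6)*g = sqrt(6**2 + ((3*(1 + 2*3) - 1)**2)**2)*(-56097) = sqrt(36 + ((3*(1 + 6) - 1)**2)**2)*(-56097) = sqrt(36 + ((3*7 - 1)**2)**2)*(-56097) = sqrt(36 + ((21 - 1)**2)**2)*(-56097) = sqrt(36 + (20**2)**2)*(-56097) = sqrt(36 + 400**2)*(-56097) = sqrt(36 + 160000)*(-56097) = sqrt(160036)*(-56097) = (2*sqrt(40009))*(-56097) = -112194*sqrt(40009)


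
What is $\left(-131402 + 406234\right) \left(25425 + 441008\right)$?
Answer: $128190714256$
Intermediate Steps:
$\left(-131402 + 406234\right) \left(25425 + 441008\right) = 274832 \cdot 466433 = 128190714256$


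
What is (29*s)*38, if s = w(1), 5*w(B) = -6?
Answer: -6612/5 ≈ -1322.4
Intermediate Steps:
w(B) = -6/5 (w(B) = (⅕)*(-6) = -6/5)
s = -6/5 ≈ -1.2000
(29*s)*38 = (29*(-6/5))*38 = -174/5*38 = -6612/5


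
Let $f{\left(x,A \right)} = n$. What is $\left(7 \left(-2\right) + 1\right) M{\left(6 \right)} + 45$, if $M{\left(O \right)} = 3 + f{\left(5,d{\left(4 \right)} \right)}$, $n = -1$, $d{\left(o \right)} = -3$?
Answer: $19$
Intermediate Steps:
$f{\left(x,A \right)} = -1$
$M{\left(O \right)} = 2$ ($M{\left(O \right)} = 3 - 1 = 2$)
$\left(7 \left(-2\right) + 1\right) M{\left(6 \right)} + 45 = \left(7 \left(-2\right) + 1\right) 2 + 45 = \left(-14 + 1\right) 2 + 45 = \left(-13\right) 2 + 45 = -26 + 45 = 19$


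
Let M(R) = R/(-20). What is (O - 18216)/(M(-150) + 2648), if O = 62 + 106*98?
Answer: -15532/5311 ≈ -2.9245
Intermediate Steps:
O = 10450 (O = 62 + 10388 = 10450)
M(R) = -R/20 (M(R) = R*(-1/20) = -R/20)
(O - 18216)/(M(-150) + 2648) = (10450 - 18216)/(-1/20*(-150) + 2648) = -7766/(15/2 + 2648) = -7766/5311/2 = -7766*2/5311 = -15532/5311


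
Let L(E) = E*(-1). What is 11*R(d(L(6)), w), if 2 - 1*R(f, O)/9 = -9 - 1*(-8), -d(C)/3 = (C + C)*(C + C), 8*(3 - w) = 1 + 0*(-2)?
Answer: 297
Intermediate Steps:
w = 23/8 (w = 3 - (1 + 0*(-2))/8 = 3 - (1 + 0)/8 = 3 - 1/8*1 = 3 - 1/8 = 23/8 ≈ 2.8750)
L(E) = -E
d(C) = -12*C**2 (d(C) = -3*(C + C)*(C + C) = -3*2*C*2*C = -12*C**2)
R(f, O) = 27 (R(f, O) = 18 - 9*(-9 - 1*(-8)) = 18 - 9*(-9 + 8) = 18 - 9*(-1) = 18 + 9 = 27)
11*R(d(L(6)), w) = 11*27 = 297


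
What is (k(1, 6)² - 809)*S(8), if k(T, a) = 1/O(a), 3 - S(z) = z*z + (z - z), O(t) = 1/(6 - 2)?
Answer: 48373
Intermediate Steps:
O(t) = ¼ (O(t) = 1/4 = ¼)
S(z) = 3 - z² (S(z) = 3 - (z*z + (z - z)) = 3 - (z² + 0) = 3 - z²)
k(T, a) = 4 (k(T, a) = 1/(¼) = 4)
(k(1, 6)² - 809)*S(8) = (4² - 809)*(3 - 1*8²) = (16 - 809)*(3 - 1*64) = -793*(3 - 64) = -793*(-61) = 48373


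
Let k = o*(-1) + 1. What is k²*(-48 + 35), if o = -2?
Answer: -117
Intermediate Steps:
k = 3 (k = -2*(-1) + 1 = 2 + 1 = 3)
k²*(-48 + 35) = 3²*(-48 + 35) = 9*(-13) = -117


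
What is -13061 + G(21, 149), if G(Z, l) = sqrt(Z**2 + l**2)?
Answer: -13061 + sqrt(22642) ≈ -12911.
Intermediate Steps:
-13061 + G(21, 149) = -13061 + sqrt(21**2 + 149**2) = -13061 + sqrt(441 + 22201) = -13061 + sqrt(22642)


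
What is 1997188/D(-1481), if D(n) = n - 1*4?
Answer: -1997188/1485 ≈ -1344.9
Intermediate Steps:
D(n) = -4 + n (D(n) = n - 4 = -4 + n)
1997188/D(-1481) = 1997188/(-4 - 1481) = 1997188/(-1485) = 1997188*(-1/1485) = -1997188/1485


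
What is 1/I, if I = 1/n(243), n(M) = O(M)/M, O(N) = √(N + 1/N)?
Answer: 5*√7086/6561 ≈ 0.064151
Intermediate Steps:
n(M) = √(M + 1/M)/M
I = 2187*√7086/11810 (I = 1/(√(243 + 1/243)/243) = 1/(√(59050/243)/243) = 1/((5*√7086/27)/243) = 1/(5*√7086/6561) = 2187*√7086/11810 ≈ 15.588)
1/I = 1/(2187*√7086/11810) = 5*√7086/6561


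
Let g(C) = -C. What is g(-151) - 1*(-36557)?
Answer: 36708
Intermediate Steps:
g(-151) - 1*(-36557) = -1*(-151) - 1*(-36557) = 151 + 36557 = 36708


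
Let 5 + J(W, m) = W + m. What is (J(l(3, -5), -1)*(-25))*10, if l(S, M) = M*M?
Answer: -4750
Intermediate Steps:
l(S, M) = M**2
J(W, m) = -5 + W + m (J(W, m) = -5 + (W + m) = -5 + W + m)
(J(l(3, -5), -1)*(-25))*10 = ((-5 + (-5)**2 - 1)*(-25))*10 = ((-5 + 25 - 1)*(-25))*10 = (19*(-25))*10 = -475*10 = -4750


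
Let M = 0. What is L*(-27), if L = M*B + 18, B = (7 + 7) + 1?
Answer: -486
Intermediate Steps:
B = 15 (B = 14 + 1 = 15)
L = 18 (L = 0*15 + 18 = 0 + 18 = 18)
L*(-27) = 18*(-27) = -486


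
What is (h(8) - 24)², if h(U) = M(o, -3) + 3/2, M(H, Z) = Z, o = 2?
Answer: 2601/4 ≈ 650.25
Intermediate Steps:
h(U) = -3/2 (h(U) = -3 + 3/2 = -3/2)
(h(8) - 24)² = (-3/2 - 24)² = (-51/2)² = 2601/4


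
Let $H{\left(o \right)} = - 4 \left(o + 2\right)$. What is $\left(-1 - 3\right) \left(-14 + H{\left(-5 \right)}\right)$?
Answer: $8$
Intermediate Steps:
$H{\left(o \right)} = -8 - 4 o$ ($H{\left(o \right)} = - 4 \left(2 + o\right) = -8 - 4 o$)
$\left(-1 - 3\right) \left(-14 + H{\left(-5 \right)}\right) = \left(-1 - 3\right) \left(-14 - -12\right) = - 4 \left(-14 + \left(-8 + 20\right)\right) = - 4 \left(-14 + 12\right) = \left(-4\right) \left(-2\right) = 8$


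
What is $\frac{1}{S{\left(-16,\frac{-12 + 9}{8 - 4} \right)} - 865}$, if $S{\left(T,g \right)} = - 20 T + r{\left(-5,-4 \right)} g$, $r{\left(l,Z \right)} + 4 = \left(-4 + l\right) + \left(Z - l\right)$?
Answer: $- \frac{1}{536} \approx -0.0018657$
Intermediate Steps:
$r{\left(l,Z \right)} = -8 + Z$ ($r{\left(l,Z \right)} = -4 + \left(\left(-4 + l\right) + \left(Z - l\right)\right) = -4 + \left(-4 + Z\right) = -8 + Z$)
$S{\left(T,g \right)} = - 20 T - 12 g$ ($S{\left(T,g \right)} = - 20 T + \left(-8 - 4\right) g = - 20 T - 12 g$)
$\frac{1}{S{\left(-16,\frac{-12 + 9}{8 - 4} \right)} - 865} = \frac{1}{\left(\left(-20\right) \left(-16\right) - 12 \frac{-12 + 9}{8 - 4}\right) - 865} = \frac{1}{\left(320 - 12 \left(- \frac{3}{4}\right)\right) - 865} = \frac{1}{\left(320 - 12 \left(\left(-3\right) \frac{1}{4}\right)\right) - 865} = \frac{1}{\left(320 - -9\right) - 865} = \frac{1}{\left(320 + 9\right) - 865} = \frac{1}{329 - 865} = \frac{1}{-536} = - \frac{1}{536}$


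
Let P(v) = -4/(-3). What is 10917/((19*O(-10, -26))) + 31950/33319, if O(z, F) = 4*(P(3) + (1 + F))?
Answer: -918828369/179789324 ≈ -5.1106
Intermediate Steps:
P(v) = 4/3 (P(v) = -4*(-1/3) = 4/3)
O(z, F) = 28/3 + 4*F (O(z, F) = 4*(4/3 + (1 + F)) = 4*(7/3 + F) = 28/3 + 4*F)
10917/((19*O(-10, -26))) + 31950/33319 = 10917/((19*(28/3 + 4*(-26)))) + 31950/33319 = 10917/((19*(28/3 - 104))) + 31950*(1/33319) = 10917/((19*(-284/3))) + 31950/33319 = 10917/(-5396/3) + 31950/33319 = 10917*(-3/5396) + 31950/33319 = -32751/5396 + 31950/33319 = -918828369/179789324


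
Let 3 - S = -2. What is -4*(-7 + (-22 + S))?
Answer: 96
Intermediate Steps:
S = 5 (S = 3 - 1*(-2) = 3 + 2 = 5)
-4*(-7 + (-22 + S)) = -4*(-7 + (-22 + 5)) = -4*(-7 - 17) = -4*(-24) = 96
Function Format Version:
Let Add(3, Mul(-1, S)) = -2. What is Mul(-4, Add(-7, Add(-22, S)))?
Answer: 96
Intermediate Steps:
S = 5 (S = Add(3, Mul(-1, -2)) = Add(3, 2) = 5)
Mul(-4, Add(-7, Add(-22, S))) = Mul(-4, Add(-7, Add(-22, 5))) = Mul(-4, Add(-7, -17)) = Mul(-4, -24) = 96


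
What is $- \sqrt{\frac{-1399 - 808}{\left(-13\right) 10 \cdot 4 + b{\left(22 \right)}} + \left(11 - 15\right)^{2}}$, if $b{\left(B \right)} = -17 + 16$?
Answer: $- \frac{\sqrt{5492903}}{521} \approx -4.4985$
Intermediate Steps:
$b{\left(B \right)} = -1$
$- \sqrt{\frac{-1399 - 808}{\left(-13\right) 10 \cdot 4 + b{\left(22 \right)}} + \left(11 - 15\right)^{2}} = - \sqrt{\frac{-1399 - 808}{\left(-13\right) 10 \cdot 4 - 1} + \left(11 - 15\right)^{2}} = - \sqrt{- \frac{2207}{\left(-130\right) 4 - 1} + \left(-4\right)^{2}} = - \sqrt{- \frac{2207}{-520 - 1} + 16} = - \sqrt{- \frac{2207}{-521} + 16} = - \sqrt{\left(-2207\right) \left(- \frac{1}{521}\right) + 16} = - \sqrt{\frac{2207}{521} + 16} = - \sqrt{\frac{10543}{521}} = - \frac{\sqrt{5492903}}{521}$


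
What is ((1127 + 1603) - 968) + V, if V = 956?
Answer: 2718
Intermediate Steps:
((1127 + 1603) - 968) + V = ((1127 + 1603) - 968) + 956 = (2730 - 968) + 956 = 1762 + 956 = 2718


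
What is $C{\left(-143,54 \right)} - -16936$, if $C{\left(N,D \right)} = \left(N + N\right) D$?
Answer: $1492$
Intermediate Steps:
$C{\left(N,D \right)} = 2 D N$ ($C{\left(N,D \right)} = 2 N D = 2 D N$)
$C{\left(-143,54 \right)} - -16936 = 2 \cdot 54 \left(-143\right) - -16936 = -15444 + 16936 = 1492$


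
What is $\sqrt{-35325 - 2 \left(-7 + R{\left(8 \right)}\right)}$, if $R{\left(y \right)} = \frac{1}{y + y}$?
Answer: $\frac{i \sqrt{564978}}{4} \approx 187.91 i$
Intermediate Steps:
$R{\left(y \right)} = \frac{1}{2 y}$
$\sqrt{-35325 - 2 \left(-7 + R{\left(8 \right)}\right)} = \sqrt{-35325 - 2 \left(-7 + \frac{1}{2 \cdot 8}\right)} = \sqrt{-35325 - 2 \left(-7 + \frac{1}{2} \cdot \frac{1}{8}\right)} = \sqrt{-35325 - 2 \left(-7 + \frac{1}{16}\right)} = \sqrt{-35325 - - \frac{111}{8}} = \sqrt{-35325 + \frac{111}{8}} = \sqrt{- \frac{282489}{8}} = \frac{i \sqrt{564978}}{4}$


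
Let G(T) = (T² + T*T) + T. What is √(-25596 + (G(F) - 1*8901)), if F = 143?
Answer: 4*√409 ≈ 80.895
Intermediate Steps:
G(T) = T + 2*T² (G(T) = (T² + T²) + T = 2*T² + T = T + 2*T²)
√(-25596 + (G(F) - 1*8901)) = √(-25596 + (143*(1 + 2*143) - 1*8901)) = √(-25596 + (143*(1 + 286) - 8901)) = √(-25596 + (143*287 - 8901)) = √(-25596 + (41041 - 8901)) = √(-25596 + 32140) = √6544 = 4*√409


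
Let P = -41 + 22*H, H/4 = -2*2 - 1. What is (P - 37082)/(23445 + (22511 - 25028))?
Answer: -12521/6976 ≈ -1.7949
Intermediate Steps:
H = -20 (H = 4*(-2*2 - 1) = 4*(-4 - 1) = 4*(-5) = -20)
P = -481 (P = -41 + 22*(-20) = -41 - 440 = -481)
(P - 37082)/(23445 + (22511 - 25028)) = (-481 - 37082)/(23445 + (22511 - 25028)) = -37563/(23445 - 2517) = -37563/20928 = -37563*1/20928 = -12521/6976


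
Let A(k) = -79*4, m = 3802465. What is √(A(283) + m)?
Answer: 3*√422461 ≈ 1949.9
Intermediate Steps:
A(k) = -316
√(A(283) + m) = √(-316 + 3802465) = √3802149 = 3*√422461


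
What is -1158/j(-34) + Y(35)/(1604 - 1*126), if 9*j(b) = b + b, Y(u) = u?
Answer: 1925762/12563 ≈ 153.29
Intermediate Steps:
j(b) = 2*b/9 (j(b) = (b + b)/9 = (2*b)/9 = 2*b/9)
-1158/j(-34) + Y(35)/(1604 - 1*126) = -1158/((2/9)*(-34)) + 35/(1604 - 1*126) = -1158/(-68/9) + 35/(1604 - 126) = -1158*(-9/68) + 35/1478 = 5211/34 + 35*(1/1478) = 5211/34 + 35/1478 = 1925762/12563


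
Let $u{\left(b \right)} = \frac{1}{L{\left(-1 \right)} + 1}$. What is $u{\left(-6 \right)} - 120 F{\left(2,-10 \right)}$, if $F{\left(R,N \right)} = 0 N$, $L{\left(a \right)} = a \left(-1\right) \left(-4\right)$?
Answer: $- \frac{1}{3} \approx -0.33333$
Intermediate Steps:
$L{\left(a \right)} = 4 a$ ($L{\left(a \right)} = - a \left(-4\right) = 4 a$)
$u{\left(b \right)} = - \frac{1}{3}$ ($u{\left(b \right)} = \frac{1}{4 \left(-1\right) + 1} = \frac{1}{-4 + 1} = \frac{1}{-3} = - \frac{1}{3}$)
$F{\left(R,N \right)} = 0$
$u{\left(-6 \right)} - 120 F{\left(2,-10 \right)} = - \frac{1}{3} - 0 = - \frac{1}{3} + 0 = - \frac{1}{3}$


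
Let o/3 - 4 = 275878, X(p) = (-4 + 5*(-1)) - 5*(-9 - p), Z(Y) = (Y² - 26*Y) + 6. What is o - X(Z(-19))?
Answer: 823305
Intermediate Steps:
Z(Y) = 6 + Y² - 26*Y
X(p) = 36 + 5*p (X(p) = (-4 - 5) + (45 + 5*p) = -9 + (45 + 5*p) = 36 + 5*p)
o = 827646 (o = 12 + 3*275878 = 12 + 827634 = 827646)
o - X(Z(-19)) = 827646 - (36 + 5*(6 + (-19)² - 26*(-19))) = 827646 - (36 + 5*(6 + 361 + 494)) = 827646 - (36 + 5*861) = 827646 - (36 + 4305) = 827646 - 1*4341 = 827646 - 4341 = 823305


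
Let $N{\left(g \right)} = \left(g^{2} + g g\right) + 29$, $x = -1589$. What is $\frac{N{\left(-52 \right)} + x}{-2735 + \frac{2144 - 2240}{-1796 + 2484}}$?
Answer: $- \frac{12728}{9047} \approx -1.4069$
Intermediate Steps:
$N{\left(g \right)} = 29 + 2 g^{2}$ ($N{\left(g \right)} = \left(g^{2} + g^{2}\right) + 29 = 2 g^{2} + 29 = 29 + 2 g^{2}$)
$\frac{N{\left(-52 \right)} + x}{-2735 + \frac{2144 - 2240}{-1796 + 2484}} = \frac{\left(29 + 2 \left(-52\right)^{2}\right) - 1589}{-2735 + \frac{2144 - 2240}{-1796 + 2484}} = \frac{\left(29 + 2 \cdot 2704\right) - 1589}{-2735 - \frac{96}{688}} = \frac{\left(29 + 5408\right) - 1589}{-2735 - \frac{6}{43}} = \frac{5437 - 1589}{-2735 - \frac{6}{43}} = \frac{3848}{- \frac{117611}{43}} = 3848 \left(- \frac{43}{117611}\right) = - \frac{12728}{9047}$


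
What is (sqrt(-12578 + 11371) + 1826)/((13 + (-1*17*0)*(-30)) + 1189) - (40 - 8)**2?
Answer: -614511/601 + I*sqrt(1207)/1202 ≈ -1022.5 + 0.028903*I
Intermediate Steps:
(sqrt(-12578 + 11371) + 1826)/((13 + (-1*17*0)*(-30)) + 1189) - (40 - 8)**2 = (sqrt(-1207) + 1826)/((13 - 17*0*(-30)) + 1189) - 1*32**2 = (I*sqrt(1207) + 1826)/((13 + 0*(-30)) + 1189) - 1*1024 = (1826 + I*sqrt(1207))/((13 + 0) + 1189) - 1024 = (1826 + I*sqrt(1207))/(13 + 1189) - 1024 = (1826 + I*sqrt(1207))/1202 - 1024 = (1826 + I*sqrt(1207))*(1/1202) - 1024 = (913/601 + I*sqrt(1207)/1202) - 1024 = -614511/601 + I*sqrt(1207)/1202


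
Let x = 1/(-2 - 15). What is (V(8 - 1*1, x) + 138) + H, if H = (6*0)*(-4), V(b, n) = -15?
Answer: 123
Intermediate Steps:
x = -1/17 (x = 1/(-17) = -1/17 ≈ -0.058824)
H = 0 (H = 0*(-4) = 0)
(V(8 - 1*1, x) + 138) + H = (-15 + 138) + 0 = 123 + 0 = 123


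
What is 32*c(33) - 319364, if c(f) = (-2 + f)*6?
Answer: -313412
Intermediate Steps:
c(f) = -12 + 6*f
32*c(33) - 319364 = 32*(-12 + 6*33) - 319364 = 32*(-12 + 198) - 319364 = 32*186 - 319364 = 5952 - 319364 = -313412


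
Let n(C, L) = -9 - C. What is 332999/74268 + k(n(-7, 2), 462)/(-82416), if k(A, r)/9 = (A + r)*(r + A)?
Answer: -2374823617/127518156 ≈ -18.623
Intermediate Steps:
k(A, r) = 9*(A + r)² (k(A, r) = 9*((A + r)*(r + A)) = 9*((A + r)*(A + r)) = 9*(A + r)²)
332999/74268 + k(n(-7, 2), 462)/(-82416) = 332999/74268 + (9*((-9 - 1*(-7)) + 462)²)/(-82416) = 332999*(1/74268) + (9*((-9 + 7) + 462)²)*(-1/82416) = 332999/74268 + (9*(-2 + 462)²)*(-1/82416) = 332999/74268 + (9*460²)*(-1/82416) = 332999/74268 + (9*211600)*(-1/82416) = 332999/74268 + 1904400*(-1/82416) = 332999/74268 - 39675/1717 = -2374823617/127518156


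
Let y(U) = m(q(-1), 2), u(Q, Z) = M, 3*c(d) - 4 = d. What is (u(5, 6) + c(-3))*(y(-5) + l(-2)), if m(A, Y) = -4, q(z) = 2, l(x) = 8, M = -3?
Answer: -32/3 ≈ -10.667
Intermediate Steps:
c(d) = 4/3 + d/3
u(Q, Z) = -3
y(U) = -4
(u(5, 6) + c(-3))*(y(-5) + l(-2)) = (-3 + (4/3 + (⅓)*(-3)))*(-4 + 8) = (-3 + (4/3 - 1))*4 = (-3 + ⅓)*4 = -8/3*4 = -32/3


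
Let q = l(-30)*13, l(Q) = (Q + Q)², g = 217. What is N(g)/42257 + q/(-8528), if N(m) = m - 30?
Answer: -9500158/1732537 ≈ -5.4834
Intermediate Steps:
l(Q) = 4*Q² (l(Q) = (2*Q)² = 4*Q²)
N(m) = -30 + m
q = 46800 (q = (4*(-30)²)*13 = (4*900)*13 = 3600*13 = 46800)
N(g)/42257 + q/(-8528) = (-30 + 217)/42257 + 46800/(-8528) = 187*(1/42257) + 46800*(-1/8528) = 187/42257 - 225/41 = -9500158/1732537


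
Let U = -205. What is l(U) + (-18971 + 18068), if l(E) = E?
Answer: -1108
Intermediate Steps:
l(U) + (-18971 + 18068) = -205 + (-18971 + 18068) = -205 - 903 = -1108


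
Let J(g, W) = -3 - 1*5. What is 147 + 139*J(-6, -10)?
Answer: -965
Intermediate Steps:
J(g, W) = -8 (J(g, W) = -3 - 5 = -8)
147 + 139*J(-6, -10) = 147 + 139*(-8) = 147 - 1112 = -965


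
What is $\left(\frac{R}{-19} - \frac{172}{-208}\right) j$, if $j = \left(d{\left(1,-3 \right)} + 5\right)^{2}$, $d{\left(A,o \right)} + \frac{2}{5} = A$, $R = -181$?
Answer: $\frac{2004884}{6175} \approx 324.68$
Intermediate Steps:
$d{\left(A,o \right)} = - \frac{2}{5} + A$
$j = \frac{784}{25}$ ($j = \left(\left(- \frac{2}{5} + 1\right) + 5\right)^{2} = \left(\frac{3}{5} + 5\right)^{2} = \left(\frac{28}{5}\right)^{2} = \frac{784}{25} \approx 31.36$)
$\left(\frac{R}{-19} - \frac{172}{-208}\right) j = \left(- \frac{181}{-19} - \frac{172}{-208}\right) \frac{784}{25} = \left(\left(-181\right) \left(- \frac{1}{19}\right) - - \frac{43}{52}\right) \frac{784}{25} = \left(\frac{181}{19} + \frac{43}{52}\right) \frac{784}{25} = \frac{10229}{988} \cdot \frac{784}{25} = \frac{2004884}{6175}$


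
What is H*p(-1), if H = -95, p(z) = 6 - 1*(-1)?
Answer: -665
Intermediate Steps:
p(z) = 7 (p(z) = 6 + 1 = 7)
H*p(-1) = -95*7 = -665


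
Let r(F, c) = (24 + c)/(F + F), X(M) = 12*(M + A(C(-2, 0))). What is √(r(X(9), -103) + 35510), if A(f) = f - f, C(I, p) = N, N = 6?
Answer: √46020486/36 ≈ 188.44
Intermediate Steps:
C(I, p) = 6
A(f) = 0
X(M) = 12*M (X(M) = 12*(M + 0) = 12*M)
r(F, c) = (24 + c)/(2*F) (r(F, c) = (24 + c)/((2*F)) = (24 + c)*(1/(2*F)) = (24 + c)/(2*F))
√(r(X(9), -103) + 35510) = √((24 - 103)/(2*((12*9))) + 35510) = √((½)*(-79)/108 + 35510) = √((½)*(1/108)*(-79) + 35510) = √(-79/216 + 35510) = √(7670081/216) = √46020486/36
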